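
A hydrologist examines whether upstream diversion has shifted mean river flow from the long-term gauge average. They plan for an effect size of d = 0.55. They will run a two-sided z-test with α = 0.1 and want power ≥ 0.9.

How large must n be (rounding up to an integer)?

n = 29

For power 0.9 need Φ(δ − z_{0.05}) = 0.9, so δ = z_{0.05} + z_{0.10} = 1.645 + 1.282 = 2.926.
(Ignoring the negligible lower-tail rejection probability gives the usual closed-form inversion.)
δ = d·√n ⇒ n = (δ/d)² = (2.926 / 0.55)² = 28.31.
Round up to the next whole unit.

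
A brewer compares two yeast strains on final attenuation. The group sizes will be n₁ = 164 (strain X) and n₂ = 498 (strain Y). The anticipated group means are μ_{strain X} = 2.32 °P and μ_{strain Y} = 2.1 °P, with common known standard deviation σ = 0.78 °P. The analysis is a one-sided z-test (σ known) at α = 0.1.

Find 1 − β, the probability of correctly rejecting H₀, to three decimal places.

Power ≈ 0.968

Standardized effect: d = |μ_{strain X} − μ_{strain Y}| / σ = |2.32 − 2.1| / 0.78 = 0.2821
Noncentrality parameter: δ = d / √(1/n₁ + 1/n₂) = 0.2821 / √(1/164 + 1/498) = 3.1328
Critical value for a one-sided test at α = 0.1: z_α = 1.282.
Power = P(Z > 1.282 − δ) = Φ(1.851) = 0.9679.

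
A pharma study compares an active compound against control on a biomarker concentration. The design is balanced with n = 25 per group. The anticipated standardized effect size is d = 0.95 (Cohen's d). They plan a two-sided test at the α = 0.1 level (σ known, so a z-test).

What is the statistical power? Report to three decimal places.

Noncentrality parameter: δ = d·√(n/2) = 0.95 × √(25/2) = 3.3588
Critical value for a two-sided test at α = 0.1: z_{α/2} = 1.645.
Power = Φ(δ − 1.645) + Φ(−δ − 1.645) = Φ(1.714) + Φ(-5.004) = 0.9567 + 0.0000 = 0.9567.

Power ≈ 0.957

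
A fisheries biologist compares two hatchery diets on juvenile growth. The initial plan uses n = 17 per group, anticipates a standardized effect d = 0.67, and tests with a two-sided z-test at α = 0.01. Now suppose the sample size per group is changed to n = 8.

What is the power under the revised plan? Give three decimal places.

With n = 8 per group: δ = d·√(n/2) = 0.67 × √(8/2) = 1.3400. Critical value z_{0.005} = 2.576.
Revised power = Φ(δ − 2.576) + Φ(−δ − 2.576) = Φ(-1.236) + Φ(-3.916) = 0.1083 + 0.0000 = 0.1083.

Power ≈ 0.108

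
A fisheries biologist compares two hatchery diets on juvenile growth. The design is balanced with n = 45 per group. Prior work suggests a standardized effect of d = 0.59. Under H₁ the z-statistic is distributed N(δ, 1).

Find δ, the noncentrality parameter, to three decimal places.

The noncentrality parameter scales effect size by the design's sample-size factor: δ = d·√(n/2) = 0.59 × √(45/2) = 2.7986

δ ≈ 2.799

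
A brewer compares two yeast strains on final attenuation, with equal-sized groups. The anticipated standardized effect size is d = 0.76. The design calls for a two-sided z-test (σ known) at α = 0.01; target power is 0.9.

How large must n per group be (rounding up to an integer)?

n = 52 per group

Set Φ(δ − 2.576) = 0.9; then δ − 2.576 = Φ⁻¹(0.9) = 1.282, giving δ = 3.857.
(For δ > 0 the lower-tail rejection region contributes negligibly to power, so the one-term inversion is standard.)
δ = d·√(n/2) ⇒ n = 2(δ/d)² = 2 × (3.857 / 0.76)² = 51.52.
Rounding up, n = 52 per group.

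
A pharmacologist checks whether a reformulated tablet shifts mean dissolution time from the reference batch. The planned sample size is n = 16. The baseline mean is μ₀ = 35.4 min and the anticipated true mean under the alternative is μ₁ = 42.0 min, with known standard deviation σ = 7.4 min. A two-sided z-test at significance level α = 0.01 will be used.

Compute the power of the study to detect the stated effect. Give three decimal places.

Power ≈ 0.839

Standardized effect: d = |μ₁ − μ₀| / σ = |42.0 − 35.4| / 7.4 = 0.8919
Noncentrality parameter: δ = d·√n = 0.8919 × √16 = 3.5676
Critical value for a two-sided test at α = 0.01: z_{α/2} = 2.576.
Power = Φ(δ − 2.576) + Φ(−δ − 2.576) = Φ(0.992) + Φ(-6.143) = 0.8393 + 0.0000 = 0.8393.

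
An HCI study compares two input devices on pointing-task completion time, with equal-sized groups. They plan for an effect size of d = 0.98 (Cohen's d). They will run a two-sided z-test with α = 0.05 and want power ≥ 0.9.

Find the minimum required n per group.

For power 0.9 need Φ(δ − z_{0.025}) = 0.9, so δ = z_{0.025} + z_{0.10} = 1.960 + 1.282 = 3.242.
(The Φ(−δ − z_{α/2}) term is vanishingly small for δ > 0 and is dropped in the standard sample-size formula.)
δ = d·√(n/2) ⇒ n = 2(δ/d)² = 2 × (3.242 / 0.98)² = 21.88.
Round up to the next whole unit.

n = 22 per group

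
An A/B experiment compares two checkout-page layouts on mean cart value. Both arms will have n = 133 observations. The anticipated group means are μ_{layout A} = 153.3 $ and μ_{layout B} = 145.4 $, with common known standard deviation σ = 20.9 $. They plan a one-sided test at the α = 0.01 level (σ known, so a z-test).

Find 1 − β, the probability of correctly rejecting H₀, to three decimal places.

Standardized effect: d = |μ_{layout A} − μ_{layout B}| / σ = |153.3 − 145.4| / 20.9 = 0.3780
Noncentrality parameter: δ = d·√(n/2) = 0.3780 × √(133/2) = 3.0824
One-sided α = 0.01 → critical value z_{0.01} = 2.326.
Power = Φ(δ − 2.326) = Φ(0.756) = 0.7752.

Power ≈ 0.775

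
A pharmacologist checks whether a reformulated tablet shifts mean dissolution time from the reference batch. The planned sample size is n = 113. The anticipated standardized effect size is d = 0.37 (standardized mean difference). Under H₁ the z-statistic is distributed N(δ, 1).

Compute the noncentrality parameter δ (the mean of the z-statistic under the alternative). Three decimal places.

δ ≈ 3.933

δ = d·√n = 0.37 × √113 = 3.9332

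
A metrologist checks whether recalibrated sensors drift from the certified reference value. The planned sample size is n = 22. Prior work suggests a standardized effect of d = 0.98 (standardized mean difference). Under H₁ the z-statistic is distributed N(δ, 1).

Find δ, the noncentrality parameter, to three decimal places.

The noncentrality parameter scales effect size by the design's sample-size factor: δ = d·√n = 0.98 × √22 = 4.5966

δ ≈ 4.597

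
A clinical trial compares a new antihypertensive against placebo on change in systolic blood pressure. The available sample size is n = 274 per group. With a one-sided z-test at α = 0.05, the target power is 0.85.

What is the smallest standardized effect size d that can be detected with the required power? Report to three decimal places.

Need Φ(δ − 1.645) = 0.85, so δ = 1.645 + 1.036 = 2.681.
δ = d·√(n/2) ⇒ d = δ/√(n/2) = 2.681/√(274/2) = 0.2291.

d ≈ 0.229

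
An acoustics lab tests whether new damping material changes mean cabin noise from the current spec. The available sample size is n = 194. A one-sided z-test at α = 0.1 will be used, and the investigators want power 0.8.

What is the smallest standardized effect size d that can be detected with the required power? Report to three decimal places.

Need Φ(δ − 1.282) = 0.8, so δ = 1.282 + 0.842 = 2.123.
δ = d·√n ⇒ d = δ/√n = 2.123/√194 = 0.1524.

d ≈ 0.152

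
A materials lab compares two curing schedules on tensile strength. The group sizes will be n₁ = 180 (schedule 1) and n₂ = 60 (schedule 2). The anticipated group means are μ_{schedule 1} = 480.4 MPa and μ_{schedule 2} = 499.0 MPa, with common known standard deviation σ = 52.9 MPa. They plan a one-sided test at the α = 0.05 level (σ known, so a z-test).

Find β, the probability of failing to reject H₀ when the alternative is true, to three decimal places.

Standardized effect: d = |μ_{schedule 1} − μ_{schedule 2}| / σ = |480.4 − 499.0| / 52.9 = 0.3516
Noncentrality parameter: δ = d / √(1/n₁ + 1/n₂) = 0.3516 / √(1/180 + 1/60) = 2.3587
Critical value for a one-sided test at α = 0.05: z_α = 1.645.
Power = P(Z > 1.645 − δ) = Φ(0.714) = 0.7623.
Type II error: β = 1 − power = 1 − 0.7623 = 0.2377.

β ≈ 0.238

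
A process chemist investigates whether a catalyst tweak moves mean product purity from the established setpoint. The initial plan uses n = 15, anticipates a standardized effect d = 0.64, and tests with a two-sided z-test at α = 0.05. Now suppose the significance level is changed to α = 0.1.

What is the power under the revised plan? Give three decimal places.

δ = d·√n = 0.64 × √15 = 2.4787 (unchanged). New critical value: z_{0.05} = 1.645.
Revised power = Φ(δ − 1.645) + Φ(−δ − 1.645) = Φ(0.834) + Φ(-4.124) = 0.7978 + 0.0000 = 0.7978.

Power ≈ 0.798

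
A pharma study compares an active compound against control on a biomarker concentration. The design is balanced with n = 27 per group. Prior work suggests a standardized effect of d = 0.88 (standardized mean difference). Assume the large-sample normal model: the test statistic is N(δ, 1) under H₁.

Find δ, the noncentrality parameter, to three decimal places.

δ ≈ 3.233

δ = d·√(n/2) = 0.88 × √(27/2) = 3.2333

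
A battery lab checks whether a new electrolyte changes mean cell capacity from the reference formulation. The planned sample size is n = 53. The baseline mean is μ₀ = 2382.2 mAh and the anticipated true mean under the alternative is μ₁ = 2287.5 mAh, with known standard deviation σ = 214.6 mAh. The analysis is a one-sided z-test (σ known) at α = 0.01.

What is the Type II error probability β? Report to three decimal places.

β ≈ 0.188

Standardized effect: d = |μ₁ − μ₀| / σ = |2287.5 − 2382.2| / 214.6 = 0.4413
Noncentrality parameter: δ = d·√n = 0.4413 × √53 = 3.2126
Critical value for a one-sided test at α = 0.01: z_α = 2.326.
Power = Φ(δ − 2.326) = Φ(0.886) = 0.8123.
Type II error: β = 1 − power = 1 − 0.8123 = 0.1877.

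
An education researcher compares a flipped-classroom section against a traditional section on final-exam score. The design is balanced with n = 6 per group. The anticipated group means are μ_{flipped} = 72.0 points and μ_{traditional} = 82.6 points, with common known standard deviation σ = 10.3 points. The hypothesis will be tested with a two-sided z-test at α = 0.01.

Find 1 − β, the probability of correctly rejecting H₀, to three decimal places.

Power ≈ 0.214

Standardized effect: d = |μ_{flipped} − μ_{traditional}| / σ = |72.0 − 82.6| / 10.3 = 1.0291
Noncentrality parameter: δ = d·√(n/2) = 1.0291 × √(6/2) = 1.7825
Critical value for a two-sided test at α = 0.01: z_{α/2} = 2.576.
Power = Φ(δ − 2.576) + Φ(−δ − 2.576) = Φ(-0.793) + Φ(-4.358) = 0.2138 + 0.0000 = 0.2138.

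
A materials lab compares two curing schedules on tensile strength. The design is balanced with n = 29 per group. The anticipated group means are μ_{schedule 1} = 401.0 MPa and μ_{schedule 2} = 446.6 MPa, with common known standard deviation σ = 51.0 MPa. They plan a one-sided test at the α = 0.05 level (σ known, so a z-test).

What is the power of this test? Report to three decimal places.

Standardized effect: d = |μ_{schedule 1} − μ_{schedule 2}| / σ = |401.0 − 446.6| / 51.0 = 0.8941
Noncentrality parameter: δ = d·√(n/2) = 0.8941 × √(29/2) = 3.4047
One-sided α = 0.05 → critical value z_{0.05} = 1.645.
Power = Φ(δ − 1.645) = Φ(1.760) = 0.9608.

Power ≈ 0.961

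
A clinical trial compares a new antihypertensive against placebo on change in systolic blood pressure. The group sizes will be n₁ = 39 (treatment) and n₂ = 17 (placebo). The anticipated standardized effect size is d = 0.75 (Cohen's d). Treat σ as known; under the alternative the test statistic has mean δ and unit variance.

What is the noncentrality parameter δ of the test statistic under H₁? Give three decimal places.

δ = d / √(1/n₁ + 1/n₂) = 0.75 / √(1/39 + 1/17) = 2.5806

δ ≈ 2.581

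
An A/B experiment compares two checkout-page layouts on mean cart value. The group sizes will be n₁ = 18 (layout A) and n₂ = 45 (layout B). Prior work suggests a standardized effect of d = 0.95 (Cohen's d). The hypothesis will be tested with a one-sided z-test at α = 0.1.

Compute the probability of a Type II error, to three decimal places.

Noncentrality parameter: δ = d / √(1/n₁ + 1/n₂) = 0.95 / √(1/18 + 1/45) = 3.4064
Critical value for a one-sided test at α = 0.1: z_α = 1.282.
Power = P(Z > 1.282 − δ) = Φ(2.125) = 0.9832.
Type II error: β = 1 − power = 1 − 0.9832 = 0.0168.

β ≈ 0.017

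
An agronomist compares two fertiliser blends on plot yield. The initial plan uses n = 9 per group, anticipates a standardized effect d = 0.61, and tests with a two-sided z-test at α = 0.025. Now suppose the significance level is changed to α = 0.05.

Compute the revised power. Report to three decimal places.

δ = d·√(n/2) = 0.61 × √(9/2) = 1.2940 (unchanged). New critical value: z_{0.025} = 1.960.
Revised power = Φ(δ − 1.960) + Φ(−δ − 1.960) = Φ(-0.666) + Φ(-3.254) = 0.2527 + 0.0006 = 0.2533.

Power ≈ 0.253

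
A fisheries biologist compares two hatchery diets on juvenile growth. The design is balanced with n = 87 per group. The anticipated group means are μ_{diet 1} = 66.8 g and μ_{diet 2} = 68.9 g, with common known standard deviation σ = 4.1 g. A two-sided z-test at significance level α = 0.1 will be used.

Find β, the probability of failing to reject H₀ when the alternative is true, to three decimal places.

β ≈ 0.042

Standardized effect: d = |μ_{diet 1} − μ_{diet 2}| / σ = |66.8 − 68.9| / 4.1 = 0.5122
Noncentrality parameter: δ = d·√(n/2) = 0.5122 × √(87/2) = 3.3782
Critical value for a two-sided test at α = 0.1: z_{α/2} = 1.645.
Power = Φ(δ − 1.645) + Φ(−δ − 1.645) = Φ(1.733) + Φ(-5.023) = 0.9585 + 0.0000 = 0.9585.
Type II error: β = 1 − power = 1 − 0.9585 = 0.0415.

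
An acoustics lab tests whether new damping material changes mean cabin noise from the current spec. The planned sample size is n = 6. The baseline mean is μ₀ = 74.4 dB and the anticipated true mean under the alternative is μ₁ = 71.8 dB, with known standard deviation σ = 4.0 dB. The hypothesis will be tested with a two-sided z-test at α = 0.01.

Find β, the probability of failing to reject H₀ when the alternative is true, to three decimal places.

Standardized effect: d = |μ₁ − μ₀| / σ = |71.8 − 74.4| / 4.0 = 0.6500
Noncentrality parameter: δ = d·√n = 0.6500 × √6 = 1.5922
Critical value for a two-sided test at α = 0.01: z_{α/2} = 2.576.
Power = Φ(δ − 2.576) + Φ(−δ − 2.576) = Φ(-0.984) + Φ(-4.168) = 0.1626 + 0.0000 = 0.1627.
Type II error: β = 1 − power = 1 − 0.1627 = 0.8373.

β ≈ 0.837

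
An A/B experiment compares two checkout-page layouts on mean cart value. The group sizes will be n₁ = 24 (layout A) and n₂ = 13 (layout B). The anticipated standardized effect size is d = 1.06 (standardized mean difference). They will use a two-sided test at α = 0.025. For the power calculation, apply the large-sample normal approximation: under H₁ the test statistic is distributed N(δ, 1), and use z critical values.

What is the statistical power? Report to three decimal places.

Power ≈ 0.799

Noncentrality parameter: δ = d / √(1/n₁ + 1/n₂) = 1.06 / √(1/24 + 1/13) = 3.0781
Critical value for a two-sided test at α = 0.025: z_{α/2} = 2.241.
Power = Φ(δ − 2.241) + Φ(−δ − 2.241) = Φ(0.837) + Φ(-5.319) = 0.7986 + 0.0000 = 0.7986.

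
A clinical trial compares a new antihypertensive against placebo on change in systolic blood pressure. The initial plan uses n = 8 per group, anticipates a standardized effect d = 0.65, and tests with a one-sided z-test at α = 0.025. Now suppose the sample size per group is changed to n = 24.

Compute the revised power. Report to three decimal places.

With n = 24 per group: δ = d·√(n/2) = 0.65 × √(24/2) = 2.2517. Critical value z_{0.025} = 1.960.
Revised power = P(Z > 1.960 − δ) = Φ(0.292) = 0.6147.

Power ≈ 0.615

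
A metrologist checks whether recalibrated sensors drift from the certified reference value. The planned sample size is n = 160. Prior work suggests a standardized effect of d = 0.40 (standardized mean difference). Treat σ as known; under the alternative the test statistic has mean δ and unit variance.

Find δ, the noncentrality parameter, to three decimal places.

δ ≈ 5.060

δ = d·√n = 0.40 × √160 = 5.0596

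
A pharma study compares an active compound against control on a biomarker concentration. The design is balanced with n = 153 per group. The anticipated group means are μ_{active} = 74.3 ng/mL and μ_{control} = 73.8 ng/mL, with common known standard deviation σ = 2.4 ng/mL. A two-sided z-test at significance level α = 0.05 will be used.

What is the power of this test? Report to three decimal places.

Standardized effect: d = |μ_{active} − μ_{control}| / σ = |74.3 − 73.8| / 2.4 = 0.2083
Noncentrality parameter: δ = d·√(n/2) = 0.2083 × √(153/2) = 1.8222
Two-sided α = 0.05 → critical value z_{0.025} = 1.960.
Power = Φ(δ − 1.960) + Φ(−δ − 1.960) = Φ(-0.138) + Φ(-3.782) = 0.4452 + 0.0001 = 0.4453.

Power ≈ 0.445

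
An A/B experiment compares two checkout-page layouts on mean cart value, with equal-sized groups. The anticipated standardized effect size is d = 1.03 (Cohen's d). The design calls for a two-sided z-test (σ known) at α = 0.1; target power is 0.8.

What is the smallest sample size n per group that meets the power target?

n = 12 per group

For power 0.8 need Φ(δ − z_{0.05}) = 0.8, so δ = z_{0.05} + z_{0.20} = 1.645 + 0.842 = 2.486.
(For δ > 0 the lower-tail rejection region contributes negligibly to power, so the one-term inversion is standard.)
δ = d·√(n/2) ⇒ n = 2(δ/d)² = 2 × (2.486 / 1.03)² = 11.66.
Round up to the next whole unit.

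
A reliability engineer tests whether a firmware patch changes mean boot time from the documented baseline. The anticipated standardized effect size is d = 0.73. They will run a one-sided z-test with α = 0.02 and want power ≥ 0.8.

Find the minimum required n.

n = 16

Set Φ(δ − 2.054) = 0.8; then δ − 2.054 = Φ⁻¹(0.8) = 0.842, giving δ = 2.895.
δ = d·√n ⇒ n = (δ/d)² = (2.895 / 0.73)² = 15.73.
Rounding up, n = 16.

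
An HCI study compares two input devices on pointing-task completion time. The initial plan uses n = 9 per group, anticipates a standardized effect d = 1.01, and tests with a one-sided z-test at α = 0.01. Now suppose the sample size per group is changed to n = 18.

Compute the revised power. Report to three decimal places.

Power ≈ 0.759

With n = 18 per group: δ = d·√(n/2) = 1.01 × √(18/2) = 3.0300. Critical value z_{0.01} = 2.326.
Revised power = Φ(δ − 2.326) = Φ(0.704) = 0.7592.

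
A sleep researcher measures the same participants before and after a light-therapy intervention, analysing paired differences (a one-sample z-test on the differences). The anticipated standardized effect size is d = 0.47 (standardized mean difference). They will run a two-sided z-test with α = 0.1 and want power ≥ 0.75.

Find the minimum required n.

n = 25

Set Φ(δ − 1.645) = 0.75; then δ − 1.645 = Φ⁻¹(0.75) = 0.674, giving δ = 2.319.
(The Φ(−δ − z_{α/2}) term is vanishingly small for δ > 0 and is dropped in the standard sample-size formula.)
δ = d·√n ⇒ n = (δ/d)² = (2.319 / 0.47)² = 24.35.
Round up to the next whole unit.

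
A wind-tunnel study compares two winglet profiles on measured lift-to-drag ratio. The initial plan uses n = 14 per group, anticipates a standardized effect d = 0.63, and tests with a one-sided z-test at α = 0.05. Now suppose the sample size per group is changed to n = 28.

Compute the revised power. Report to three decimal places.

Power ≈ 0.762

With n = 28 per group: δ = d·√(n/2) = 0.63 × √(28/2) = 2.3572. Critical value z_{0.05} = 1.645.
Revised power = Φ(δ − 1.645) = Φ(0.712) = 0.7619.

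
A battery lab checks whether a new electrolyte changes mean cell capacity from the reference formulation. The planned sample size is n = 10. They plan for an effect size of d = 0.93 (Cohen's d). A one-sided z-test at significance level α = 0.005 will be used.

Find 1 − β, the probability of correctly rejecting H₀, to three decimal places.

Noncentrality parameter: δ = d·√n = 0.93 × √10 = 2.9409
Critical value for a one-sided test at α = 0.005: z_α = 2.576.
Power = P(Z > 2.576 − δ) = Φ(0.365) = 0.6425.

Power ≈ 0.642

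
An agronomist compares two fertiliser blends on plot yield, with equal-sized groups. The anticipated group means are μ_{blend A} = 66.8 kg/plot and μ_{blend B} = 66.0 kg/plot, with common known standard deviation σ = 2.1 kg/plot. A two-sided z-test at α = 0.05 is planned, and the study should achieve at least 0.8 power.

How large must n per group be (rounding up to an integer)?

Standardized effect: d = |μ_{blend A} − μ_{blend B}| / σ = |66.8 − 66.0| / 2.1 = 0.3810
Set Φ(δ − 1.960) = 0.8; then δ − 1.960 = Φ⁻¹(0.8) = 0.842, giving δ = 2.802.
(For δ > 0 the lower-tail rejection region contributes negligibly to power, so the one-term inversion is standard.)
δ = d·√(n/2) ⇒ n = 2(δ/d)² = 2 × (2.802 / 0.3810)² = 108.17.
Rounding up, n = 109 per group.

n = 109 per group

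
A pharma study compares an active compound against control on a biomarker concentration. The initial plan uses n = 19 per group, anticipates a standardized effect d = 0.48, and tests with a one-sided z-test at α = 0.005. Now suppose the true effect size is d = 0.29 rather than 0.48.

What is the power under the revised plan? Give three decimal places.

Power ≈ 0.046

With d = 0.29: δ = d·√(n/2) = 0.29 × √(19/2) = 0.8938. Critical value z_{0.005} = 2.576.
Revised power = P(Z > 2.576 − δ) = Φ(-1.682) = 0.0463.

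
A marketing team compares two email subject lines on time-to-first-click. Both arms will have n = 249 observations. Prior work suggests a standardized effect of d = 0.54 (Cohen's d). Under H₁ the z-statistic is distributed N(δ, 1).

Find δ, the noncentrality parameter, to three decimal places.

δ = d·√(n/2) = 0.54 × √(249/2) = 6.0253

δ ≈ 6.025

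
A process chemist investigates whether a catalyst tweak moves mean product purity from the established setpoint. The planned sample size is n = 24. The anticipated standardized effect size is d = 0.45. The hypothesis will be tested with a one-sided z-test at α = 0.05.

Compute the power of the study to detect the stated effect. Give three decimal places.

Noncentrality parameter: δ = d·√n = 0.45 × √24 = 2.2045
One-sided α = 0.05 → critical value z_{0.05} = 1.645.
Power = Φ(δ − 1.645) = Φ(0.560) = 0.7122.

Power ≈ 0.712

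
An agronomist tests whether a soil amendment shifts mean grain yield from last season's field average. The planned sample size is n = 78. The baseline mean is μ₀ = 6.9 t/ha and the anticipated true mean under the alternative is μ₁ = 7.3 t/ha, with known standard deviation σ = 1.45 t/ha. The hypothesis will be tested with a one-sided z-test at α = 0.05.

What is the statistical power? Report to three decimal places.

Standardized effect: d = |μ₁ − μ₀| / σ = |7.3 − 6.9| / 1.45 = 0.2759
Noncentrality parameter: δ = d·√n = 0.2759 × √78 = 2.4363
One-sided α = 0.05 → critical value z_{0.05} = 1.645.
Power = Φ(δ − 1.645) = Φ(0.791) = 0.7857.

Power ≈ 0.786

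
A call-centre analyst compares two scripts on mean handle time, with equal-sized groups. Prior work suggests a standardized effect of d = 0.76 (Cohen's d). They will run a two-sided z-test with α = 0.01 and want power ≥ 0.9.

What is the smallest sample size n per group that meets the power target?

n = 52 per group

For power 0.9 need Φ(δ − z_{0.005}) = 0.9, so δ = z_{0.005} + z_{0.10} = 2.576 + 1.282 = 3.857.
(For δ > 0 the lower-tail rejection region contributes negligibly to power, so the one-term inversion is standard.)
δ = d·√(n/2) ⇒ n = 2(δ/d)² = 2 × (3.857 / 0.76)² = 51.52.
Round up to the next whole unit.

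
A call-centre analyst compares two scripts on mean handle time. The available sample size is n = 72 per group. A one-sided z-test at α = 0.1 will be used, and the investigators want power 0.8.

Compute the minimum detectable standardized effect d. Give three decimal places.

d ≈ 0.354

Required noncentrality: δ = z_{0.1} + z_{0.20} = 1.282 + 0.842 = 2.123.
δ = d·√(n/2) ⇒ d = δ/√(n/2) = 2.123/√(72/2) = 0.3539.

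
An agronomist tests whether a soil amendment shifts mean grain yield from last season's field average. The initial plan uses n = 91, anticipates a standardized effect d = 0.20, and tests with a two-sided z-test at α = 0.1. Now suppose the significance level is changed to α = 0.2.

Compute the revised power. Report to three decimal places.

δ = d·√n = 0.20 × √91 = 1.9079 (unchanged). New critical value: z_{0.1} = 1.282.
Revised power = Φ(δ − 1.282) + Φ(−δ − 1.282) = Φ(0.626) + Φ(-3.189) = 0.7344 + 0.0007 = 0.7352.

Power ≈ 0.735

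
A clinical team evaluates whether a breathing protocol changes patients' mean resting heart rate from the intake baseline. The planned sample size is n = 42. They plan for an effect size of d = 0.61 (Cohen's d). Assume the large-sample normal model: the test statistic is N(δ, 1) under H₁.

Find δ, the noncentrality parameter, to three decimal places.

The noncentrality parameter scales effect size by the design's sample-size factor: δ = d·√n = 0.61 × √42 = 3.9533

δ ≈ 3.953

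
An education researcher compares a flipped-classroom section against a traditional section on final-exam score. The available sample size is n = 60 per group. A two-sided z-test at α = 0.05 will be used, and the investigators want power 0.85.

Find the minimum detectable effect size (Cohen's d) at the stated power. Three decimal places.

Required noncentrality: δ = z_{0.025} + z_{0.15} = 1.960 + 1.036 = 2.996.
(Lower-tail contribution to power is negligible for δ > 0.)
δ = d·√(n/2) ⇒ d = δ/√(n/2) = 2.996/√(60/2) = 0.5471.

d ≈ 0.547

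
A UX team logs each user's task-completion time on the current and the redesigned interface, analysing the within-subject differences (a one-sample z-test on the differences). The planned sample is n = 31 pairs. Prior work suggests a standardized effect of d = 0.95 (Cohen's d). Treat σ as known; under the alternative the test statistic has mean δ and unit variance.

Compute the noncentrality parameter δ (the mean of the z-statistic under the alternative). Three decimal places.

δ ≈ 5.289

δ = d·√n = 0.95 × √31 = 5.2894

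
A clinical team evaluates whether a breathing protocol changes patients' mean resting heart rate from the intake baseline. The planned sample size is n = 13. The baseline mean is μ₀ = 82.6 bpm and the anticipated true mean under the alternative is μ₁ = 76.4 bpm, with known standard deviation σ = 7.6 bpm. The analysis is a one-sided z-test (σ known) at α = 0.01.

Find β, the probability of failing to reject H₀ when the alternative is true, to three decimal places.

β ≈ 0.269

Standardized effect: d = |μ₁ − μ₀| / σ = |76.4 − 82.6| / 7.6 = 0.8158
Noncentrality parameter: δ = d·√n = 0.8158 × √13 = 2.9414
Critical value for a one-sided test at α = 0.01: z_α = 2.326.
Power = P(Z > 2.326 − δ) = Φ(0.615) = 0.7307.
Type II error: β = 1 − power = 1 − 0.7307 = 0.2693.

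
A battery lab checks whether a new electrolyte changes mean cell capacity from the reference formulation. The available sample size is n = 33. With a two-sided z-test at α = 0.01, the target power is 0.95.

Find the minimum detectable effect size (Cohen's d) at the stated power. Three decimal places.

Required noncentrality: δ = z_{0.005} + z_{0.05} = 2.576 + 1.645 = 4.221.
(The second rejection-region term Φ(−δ − z_{α/2}) is negligible and dropped.)
δ = d·√n ⇒ d = δ/√n = 4.221/√33 = 0.7347.

d ≈ 0.735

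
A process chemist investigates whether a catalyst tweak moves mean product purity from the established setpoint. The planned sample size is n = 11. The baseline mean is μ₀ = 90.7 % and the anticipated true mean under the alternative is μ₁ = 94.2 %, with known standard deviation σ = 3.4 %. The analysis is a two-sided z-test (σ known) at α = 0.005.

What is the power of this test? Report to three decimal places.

Standardized effect: d = |μ₁ − μ₀| / σ = |94.2 − 90.7| / 3.4 = 1.0294
Noncentrality parameter: δ = d·√n = 1.0294 × √11 = 3.4142
Critical value for a two-sided test at α = 0.005: z_{α/2} = 2.807.
Power = Φ(δ − 2.807) + Φ(−δ − 2.807) = Φ(0.607) + Φ(-6.221) = 0.7281 + 0.0000 = 0.7281.

Power ≈ 0.728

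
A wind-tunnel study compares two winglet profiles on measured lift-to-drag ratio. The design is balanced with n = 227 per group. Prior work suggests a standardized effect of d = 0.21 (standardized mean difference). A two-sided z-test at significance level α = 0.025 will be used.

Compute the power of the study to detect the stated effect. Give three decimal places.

Noncentrality parameter: δ = d·√(n/2) = 0.21 × √(227/2) = 2.2373
Two-sided α = 0.025 → critical value z_{0.0125} = 2.241.
Power = Φ(δ − 2.241) + Φ(−δ − 2.241) = Φ(-0.004) + Φ(-4.479) = 0.4983 + 0.0000 = 0.4984.

Power ≈ 0.498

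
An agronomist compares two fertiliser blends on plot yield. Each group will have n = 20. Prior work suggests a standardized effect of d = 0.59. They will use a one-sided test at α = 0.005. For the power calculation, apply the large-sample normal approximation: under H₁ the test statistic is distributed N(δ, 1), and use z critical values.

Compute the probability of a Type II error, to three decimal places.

β ≈ 0.761

Noncentrality parameter: δ = d·√(n/2) = 0.59 × √(20/2) = 1.8657
Critical value for a one-sided test at α = 0.005: z_α = 2.576.
Power = Φ(δ − 2.576) = Φ(-0.710) = 0.2388.
Type II error: β = 1 − power = 1 − 0.2388 = 0.7612.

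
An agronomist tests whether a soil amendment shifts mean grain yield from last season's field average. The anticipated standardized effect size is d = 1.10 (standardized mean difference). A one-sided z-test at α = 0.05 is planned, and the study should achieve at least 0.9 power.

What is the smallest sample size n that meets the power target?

n = 8

For power 0.9 need Φ(δ − z_{0.05}) = 0.9, so δ = z_{0.05} + z_{0.10} = 1.645 + 1.282 = 2.926.
δ = d·√n ⇒ n = (δ/d)² = (2.926 / 1.10)² = 7.08.
Round up to the next whole unit.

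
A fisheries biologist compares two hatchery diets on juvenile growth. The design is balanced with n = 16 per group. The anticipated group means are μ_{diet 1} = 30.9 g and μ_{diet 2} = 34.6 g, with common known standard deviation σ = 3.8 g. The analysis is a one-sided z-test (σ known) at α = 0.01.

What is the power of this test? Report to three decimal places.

Power ≈ 0.666

Standardized effect: d = |μ_{diet 1} − μ_{diet 2}| / σ = |30.9 − 34.6| / 3.8 = 0.9737
Noncentrality parameter: δ = d·√(n/2) = 0.9737 × √(16/2) = 2.7540
One-sided α = 0.01 → critical value z_{0.01} = 2.326.
Power = P(Z > 2.326 − δ) = Φ(0.428) = 0.6655.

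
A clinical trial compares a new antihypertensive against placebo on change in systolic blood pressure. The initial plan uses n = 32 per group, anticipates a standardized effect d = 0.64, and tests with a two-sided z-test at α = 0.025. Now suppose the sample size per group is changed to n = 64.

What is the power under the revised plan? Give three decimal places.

Power ≈ 0.916

With n = 64 per group: δ = d·√(n/2) = 0.64 × √(64/2) = 3.6204. Critical value z_{0.0125} = 2.241.
Revised power = Φ(δ − 2.241) + Φ(−δ − 2.241) = Φ(1.379) + Φ(-5.862) = 0.9161 + 0.0000 = 0.9161.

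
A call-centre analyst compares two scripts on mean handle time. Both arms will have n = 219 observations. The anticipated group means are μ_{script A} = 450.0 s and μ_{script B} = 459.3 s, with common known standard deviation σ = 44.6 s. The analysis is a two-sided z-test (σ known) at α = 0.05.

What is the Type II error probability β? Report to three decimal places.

β ≈ 0.412

Standardized effect: d = |μ_{script A} − μ_{script B}| / σ = |450.0 − 459.3| / 44.6 = 0.2085
Noncentrality parameter: δ = d·√(n/2) = 0.2085 × √(219/2) = 2.1820
Critical value for a two-sided test at α = 0.05: z_{α/2} = 1.960.
Power = Φ(δ − 1.960) + Φ(−δ − 1.960) = Φ(0.222) + Φ(-4.142) = 0.5879 + 0.0000 = 0.5879.
Type II error: β = 1 − power = 1 − 0.5879 = 0.4121.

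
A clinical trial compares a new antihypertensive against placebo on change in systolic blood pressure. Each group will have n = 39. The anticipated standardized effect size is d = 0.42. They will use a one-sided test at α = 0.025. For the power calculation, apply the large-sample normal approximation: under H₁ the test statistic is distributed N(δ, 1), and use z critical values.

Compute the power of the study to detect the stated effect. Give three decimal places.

Power ≈ 0.458

Noncentrality parameter: λ = d·√(n/2) = 0.42 × √(39/2) = 1.8547
Critical value for a one-sided test at α = 0.025: z_α = 1.960.
Power = Φ(λ − 1.960) = Φ(-0.105) = 0.4581.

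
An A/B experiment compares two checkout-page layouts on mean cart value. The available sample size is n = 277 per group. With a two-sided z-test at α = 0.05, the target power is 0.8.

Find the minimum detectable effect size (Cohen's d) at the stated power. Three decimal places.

d ≈ 0.238

Need Φ(δ − 1.960) = 0.8, so δ = 1.960 + 0.842 = 2.802.
(Lower-tail contribution to power is negligible for δ > 0.)
δ = d·√(n/2) ⇒ d = δ/√(n/2) = 2.802/√(277/2) = 0.2381.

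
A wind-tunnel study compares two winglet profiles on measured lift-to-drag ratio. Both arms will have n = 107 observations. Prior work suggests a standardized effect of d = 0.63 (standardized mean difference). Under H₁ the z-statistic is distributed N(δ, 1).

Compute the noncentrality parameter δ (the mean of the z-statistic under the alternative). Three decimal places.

δ = d·√(n/2) = 0.63 × √(107/2) = 4.6081

δ ≈ 4.608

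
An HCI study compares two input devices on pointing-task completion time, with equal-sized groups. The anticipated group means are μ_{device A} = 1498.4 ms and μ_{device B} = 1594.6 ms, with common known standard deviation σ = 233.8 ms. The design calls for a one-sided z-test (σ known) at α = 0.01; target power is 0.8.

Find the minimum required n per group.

n = 119 per group

Standardized effect: d = |μ_{device A} − μ_{device B}| / σ = |1498.4 − 1594.6| / 233.8 = 0.4115
Set Φ(δ − 2.326) = 0.8; then δ − 2.326 = Φ⁻¹(0.8) = 0.842, giving δ = 3.168.
δ = d·√(n/2) ⇒ n = 2(δ/d)² = 2 × (3.168 / 0.4115)² = 118.56.
Round up to the next whole unit.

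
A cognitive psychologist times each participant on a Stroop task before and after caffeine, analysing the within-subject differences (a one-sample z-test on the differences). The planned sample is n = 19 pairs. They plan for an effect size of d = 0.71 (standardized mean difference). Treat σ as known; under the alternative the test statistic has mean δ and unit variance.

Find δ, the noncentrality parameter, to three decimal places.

The noncentrality parameter scales effect size by the design's sample-size factor: δ = d·√n = 0.71 × √19 = 3.0948

δ ≈ 3.095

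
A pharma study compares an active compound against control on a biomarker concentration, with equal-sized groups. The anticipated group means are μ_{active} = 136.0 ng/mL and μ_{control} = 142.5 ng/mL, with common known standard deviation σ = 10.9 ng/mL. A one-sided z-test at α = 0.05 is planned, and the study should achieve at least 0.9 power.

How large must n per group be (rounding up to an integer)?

Standardized effect: d = |μ_{active} − μ_{control}| / σ = |136.0 − 142.5| / 10.9 = 0.5963
Set Φ(δ − 1.645) = 0.9; then δ − 1.645 = Φ⁻¹(0.9) = 1.282, giving δ = 2.926.
δ = d·√(n/2) ⇒ n = 2(δ/d)² = 2 × (2.926 / 0.5963)² = 48.16.
Rounding up, n = 49 per group.

n = 49 per group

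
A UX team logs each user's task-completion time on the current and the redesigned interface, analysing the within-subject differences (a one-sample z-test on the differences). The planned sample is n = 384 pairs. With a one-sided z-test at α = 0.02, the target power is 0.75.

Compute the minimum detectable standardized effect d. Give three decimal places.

d ≈ 0.139

Required noncentrality: δ = z_{0.02} + z_{0.25} = 2.054 + 0.674 = 2.728.
δ = d·√n ⇒ d = δ/√n = 2.728/√384 = 0.1392.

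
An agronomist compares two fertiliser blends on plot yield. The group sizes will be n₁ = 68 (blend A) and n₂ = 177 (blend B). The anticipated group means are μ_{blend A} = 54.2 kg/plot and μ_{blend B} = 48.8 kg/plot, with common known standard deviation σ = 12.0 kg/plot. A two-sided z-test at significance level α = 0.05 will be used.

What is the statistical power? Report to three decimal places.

Standardized effect: d = |μ_{blend A} − μ_{blend B}| / σ = |54.2 − 48.8| / 12.0 = 0.4500
Noncentrality parameter: δ = d / √(1/n₁ + 1/n₂) = 0.4500 / √(1/68 + 1/177) = 3.1541
Critical value for a two-sided test at α = 0.05: z_{α/2} = 1.960.
Power = Φ(δ − 1.960) + Φ(−δ − 1.960) = Φ(1.194) + Φ(-5.114) = 0.8838 + 0.0000 = 0.8838.

Power ≈ 0.884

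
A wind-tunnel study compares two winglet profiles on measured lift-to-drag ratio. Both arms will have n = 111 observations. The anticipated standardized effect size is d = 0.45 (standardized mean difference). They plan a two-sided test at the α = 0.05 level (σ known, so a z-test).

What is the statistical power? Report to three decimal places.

Noncentrality parameter: δ = d·√(n/2) = 0.45 × √(111/2) = 3.3524
Two-sided α = 0.05 → critical value z_{0.025} = 1.960.
Power = Φ(δ − 1.960) + Φ(−δ − 1.960) = Φ(1.392) + Φ(-5.312) = 0.9181 + 0.0000 = 0.9181.

Power ≈ 0.918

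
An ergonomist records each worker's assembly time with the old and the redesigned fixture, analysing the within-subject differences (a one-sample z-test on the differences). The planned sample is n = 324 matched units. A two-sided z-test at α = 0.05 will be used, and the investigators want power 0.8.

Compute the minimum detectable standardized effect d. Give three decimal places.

Need Φ(δ − 1.960) = 0.8, so δ = 1.960 + 0.842 = 2.802.
(Lower-tail contribution to power is negligible for δ > 0.)
δ = d·√n ⇒ d = δ/√n = 2.802/√324 = 0.1556.

d ≈ 0.156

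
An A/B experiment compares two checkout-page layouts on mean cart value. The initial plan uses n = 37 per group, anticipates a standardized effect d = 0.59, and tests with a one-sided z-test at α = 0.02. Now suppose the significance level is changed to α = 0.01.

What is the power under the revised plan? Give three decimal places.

Power ≈ 0.584

δ = d·√(n/2) = 0.59 × √(37/2) = 2.5377 (unchanged). New critical value: z_{0.01} = 2.326.
Revised power = Φ(δ − 2.326) = Φ(0.211) = 0.5837.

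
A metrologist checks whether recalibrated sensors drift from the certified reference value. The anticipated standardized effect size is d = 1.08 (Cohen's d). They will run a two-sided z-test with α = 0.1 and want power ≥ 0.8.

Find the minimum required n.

For power 0.8 need Φ(δ − z_{0.05}) = 0.8, so δ = z_{0.05} + z_{0.20} = 1.645 + 0.842 = 2.486.
(Ignoring the negligible lower-tail rejection probability gives the usual closed-form inversion.)
δ = d·√n ⇒ n = (δ/d)² = (2.486 / 1.08)² = 5.30.
Rounding up, n = 6.

n = 6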